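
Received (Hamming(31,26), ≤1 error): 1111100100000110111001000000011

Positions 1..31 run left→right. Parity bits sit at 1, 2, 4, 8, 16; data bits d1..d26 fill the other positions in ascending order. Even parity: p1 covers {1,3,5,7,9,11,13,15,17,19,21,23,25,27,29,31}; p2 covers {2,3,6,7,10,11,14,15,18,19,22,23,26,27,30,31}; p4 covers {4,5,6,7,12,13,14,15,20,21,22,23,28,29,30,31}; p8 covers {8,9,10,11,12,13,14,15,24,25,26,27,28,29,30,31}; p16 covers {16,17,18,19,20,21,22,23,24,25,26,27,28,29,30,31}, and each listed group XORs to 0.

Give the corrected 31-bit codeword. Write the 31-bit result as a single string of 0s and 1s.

s1 (pos 1,3,5,7,9,11,13,15,17,19,21,23,25,27,29,31): 1⊕1⊕1⊕0⊕0⊕0⊕0⊕1⊕1⊕1⊕0⊕0⊕0⊕0⊕0⊕1 = 1
s2 (pos 2,3,6,7,10,11,14,15,18,19,22,23,26,27,30,31): 1⊕1⊕0⊕0⊕0⊕0⊕1⊕1⊕1⊕1⊕1⊕0⊕0⊕0⊕1⊕1 = 1
s4 (pos 4,5,6,7,12,13,14,15,20,21,22,23,28,29,30,31): 1⊕1⊕0⊕0⊕0⊕0⊕1⊕1⊕0⊕0⊕1⊕0⊕0⊕0⊕1⊕1 = 1
s8 (pos 8,9,10,11,12,13,14,15,24,25,26,27,28,29,30,31): 1⊕0⊕0⊕0⊕0⊕0⊕1⊕1⊕0⊕0⊕0⊕0⊕0⊕0⊕1⊕1 = 1
s16 (pos 16,17,18,19,20,21,22,23,24,25,26,27,28,29,30,31): 0⊕1⊕1⊕1⊕0⊕0⊕1⊕0⊕0⊕0⊕0⊕0⊕0⊕0⊕1⊕1 = 0
Syndrome s16…s1 = 01111 → error at position 15.
Flip position 15: 1111100100000110111001000000011 → 1111100100000100111001000000011

1111100100000100111001000000011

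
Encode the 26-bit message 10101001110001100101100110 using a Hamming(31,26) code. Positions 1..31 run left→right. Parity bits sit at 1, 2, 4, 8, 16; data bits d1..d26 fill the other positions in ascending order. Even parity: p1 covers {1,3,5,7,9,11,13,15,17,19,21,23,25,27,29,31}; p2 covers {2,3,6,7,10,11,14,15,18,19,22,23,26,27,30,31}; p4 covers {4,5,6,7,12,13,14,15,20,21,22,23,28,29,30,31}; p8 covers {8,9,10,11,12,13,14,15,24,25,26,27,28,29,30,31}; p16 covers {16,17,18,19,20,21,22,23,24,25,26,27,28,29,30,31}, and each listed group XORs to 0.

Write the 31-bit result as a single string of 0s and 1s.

Place data at non-parity positions: p1 p2 1 p4 0 1 0 p8 1 0 0 1 1 1 0 p16 0 0 1 1 0 0 1 0 1 1 0 0 1 1 0
p1 (pos 1,3,5,7,9,11,13,15,17,19,21,23,25,27,29,31): XOR of data positions = 1⊕0⊕0⊕1⊕0⊕1⊕0⊕0⊕1⊕0⊕1⊕1⊕0⊕1⊕0 = 1
p2 (pos 2,3,6,7,10,11,14,15,18,19,22,23,26,27,30,31): XOR of data positions = 1⊕1⊕0⊕0⊕0⊕1⊕0⊕0⊕1⊕0⊕1⊕1⊕0⊕1⊕0 = 1
p4 (pos 4,5,6,7,12,13,14,15,20,21,22,23,28,29,30,31): XOR of data positions = 0⊕1⊕0⊕1⊕1⊕1⊕0⊕1⊕0⊕0⊕1⊕0⊕1⊕1⊕0 = 0
p8 (pos 8,9,10,11,12,13,14,15,24,25,26,27,28,29,30,31): XOR of data positions = 1⊕0⊕0⊕1⊕1⊕1⊕0⊕0⊕1⊕1⊕0⊕0⊕1⊕1⊕0 = 0
p16 (pos 16,17,18,19,20,21,22,23,24,25,26,27,28,29,30,31): XOR of data positions = 0⊕0⊕1⊕1⊕0⊕0⊕1⊕0⊕1⊕1⊕0⊕0⊕1⊕1⊕0 = 1
Codeword: 1110010010011101001100101100110

1110010010011101001100101100110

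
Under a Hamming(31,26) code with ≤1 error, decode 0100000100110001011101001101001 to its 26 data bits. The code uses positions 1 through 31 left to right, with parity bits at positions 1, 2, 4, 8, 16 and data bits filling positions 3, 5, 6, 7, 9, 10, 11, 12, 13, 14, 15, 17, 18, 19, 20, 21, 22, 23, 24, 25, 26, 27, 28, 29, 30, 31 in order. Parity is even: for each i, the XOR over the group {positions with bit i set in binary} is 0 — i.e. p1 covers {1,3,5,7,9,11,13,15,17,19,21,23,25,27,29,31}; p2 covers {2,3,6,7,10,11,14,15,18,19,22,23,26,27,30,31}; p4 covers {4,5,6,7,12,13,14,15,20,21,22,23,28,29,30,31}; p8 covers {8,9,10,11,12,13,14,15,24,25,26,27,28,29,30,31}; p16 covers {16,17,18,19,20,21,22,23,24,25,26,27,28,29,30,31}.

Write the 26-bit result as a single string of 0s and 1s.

00000011000011101001101011

s1 (pos 1,3,5,7,9,11,13,15,17,19,21,23,25,27,29,31): 0⊕0⊕0⊕0⊕0⊕1⊕0⊕0⊕0⊕1⊕0⊕0⊕1⊕0⊕0⊕1 = 0
s2 (pos 2,3,6,7,10,11,14,15,18,19,22,23,26,27,30,31): 1⊕0⊕0⊕0⊕0⊕1⊕0⊕0⊕1⊕1⊕1⊕0⊕1⊕0⊕0⊕1 = 1
s4 (pos 4,5,6,7,12,13,14,15,20,21,22,23,28,29,30,31): 0⊕0⊕0⊕0⊕1⊕0⊕0⊕0⊕1⊕0⊕1⊕0⊕1⊕0⊕0⊕1 = 1
s8 (pos 8,9,10,11,12,13,14,15,24,25,26,27,28,29,30,31): 1⊕0⊕0⊕1⊕1⊕0⊕0⊕0⊕0⊕1⊕1⊕0⊕1⊕0⊕0⊕1 = 1
s16 (pos 16,17,18,19,20,21,22,23,24,25,26,27,28,29,30,31): 1⊕0⊕1⊕1⊕1⊕0⊕1⊕0⊕0⊕1⊕1⊕0⊕1⊕0⊕0⊕1 = 1
Syndrome s16…s1 = 11110 → error at position 30.
Flip position 30: 0100000100110001011101001101001 → 0100000100110001011101001101011
Read data bits from positions 3,5,6,7,9,10,11,12,13,14,15,17,18,19,20,21,22,23,24,25,26,27,28,29,30,31: 00000011000011101001101011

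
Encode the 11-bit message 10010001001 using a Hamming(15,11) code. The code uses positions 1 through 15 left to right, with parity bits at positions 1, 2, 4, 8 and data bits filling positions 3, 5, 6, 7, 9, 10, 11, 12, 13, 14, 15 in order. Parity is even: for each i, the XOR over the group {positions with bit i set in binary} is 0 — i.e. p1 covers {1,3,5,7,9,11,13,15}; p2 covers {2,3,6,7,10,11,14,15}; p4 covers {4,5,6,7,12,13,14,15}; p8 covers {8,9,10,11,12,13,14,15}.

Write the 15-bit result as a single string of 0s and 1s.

Place data at non-parity positions: p1 p2 1 p4 0 0 1 p8 0 0 0 1 0 0 1
p1 (pos 1,3,5,7,9,11,13,15): XOR of data positions = 1⊕0⊕1⊕0⊕0⊕0⊕1 = 1
p2 (pos 2,3,6,7,10,11,14,15): XOR of data positions = 1⊕0⊕1⊕0⊕0⊕0⊕1 = 1
p4 (pos 4,5,6,7,12,13,14,15): XOR of data positions = 0⊕0⊕1⊕1⊕0⊕0⊕1 = 1
p8 (pos 8,9,10,11,12,13,14,15): XOR of data positions = 0⊕0⊕0⊕1⊕0⊕0⊕1 = 0
Codeword: 111100100001001

111100100001001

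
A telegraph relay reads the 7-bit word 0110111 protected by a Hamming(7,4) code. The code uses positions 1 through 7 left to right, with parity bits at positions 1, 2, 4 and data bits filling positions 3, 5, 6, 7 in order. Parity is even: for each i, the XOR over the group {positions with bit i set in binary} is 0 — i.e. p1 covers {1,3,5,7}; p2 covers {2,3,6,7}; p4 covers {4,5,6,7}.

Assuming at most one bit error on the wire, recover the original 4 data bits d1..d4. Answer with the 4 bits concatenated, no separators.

s1 (pos 1,3,5,7): 0⊕1⊕1⊕1 = 1
s2 (pos 2,3,6,7): 1⊕1⊕1⊕1 = 0
s4 (pos 4,5,6,7): 0⊕1⊕1⊕1 = 1
Syndrome s4…s1 = 101 → error at position 5.
Flip position 5: 0110111 → 0110011
Read data bits from positions 3,5,6,7: 1011

1011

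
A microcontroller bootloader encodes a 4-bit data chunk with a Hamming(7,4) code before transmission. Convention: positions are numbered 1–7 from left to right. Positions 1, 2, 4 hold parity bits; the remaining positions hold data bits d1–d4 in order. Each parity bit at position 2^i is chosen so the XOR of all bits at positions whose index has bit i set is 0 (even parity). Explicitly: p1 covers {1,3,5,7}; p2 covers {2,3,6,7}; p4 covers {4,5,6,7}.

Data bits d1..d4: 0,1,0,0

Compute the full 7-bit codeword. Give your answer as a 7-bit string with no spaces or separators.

1001100

Place data at non-parity positions: p1 p2 0 p4 1 0 0
p1 (pos 1,3,5,7): XOR of data positions = 0⊕1⊕0 = 1
p2 (pos 2,3,6,7): XOR of data positions = 0⊕0⊕0 = 0
p4 (pos 4,5,6,7): XOR of data positions = 1⊕0⊕0 = 1
Codeword: 1001100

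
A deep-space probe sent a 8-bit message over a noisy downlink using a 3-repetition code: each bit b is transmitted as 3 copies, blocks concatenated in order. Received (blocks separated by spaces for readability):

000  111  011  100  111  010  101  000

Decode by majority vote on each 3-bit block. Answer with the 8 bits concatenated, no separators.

Block 1 (000): 0 ones → 0
Block 2 (111): 3 ones → 1
Block 3 (011): 2 ones → 1
Block 4 (100): 1 one → 0
Block 5 (111): 3 ones → 1
Block 6 (010): 1 one → 0
Block 7 (101): 2 ones → 1
Block 8 (000): 0 ones → 0

01101010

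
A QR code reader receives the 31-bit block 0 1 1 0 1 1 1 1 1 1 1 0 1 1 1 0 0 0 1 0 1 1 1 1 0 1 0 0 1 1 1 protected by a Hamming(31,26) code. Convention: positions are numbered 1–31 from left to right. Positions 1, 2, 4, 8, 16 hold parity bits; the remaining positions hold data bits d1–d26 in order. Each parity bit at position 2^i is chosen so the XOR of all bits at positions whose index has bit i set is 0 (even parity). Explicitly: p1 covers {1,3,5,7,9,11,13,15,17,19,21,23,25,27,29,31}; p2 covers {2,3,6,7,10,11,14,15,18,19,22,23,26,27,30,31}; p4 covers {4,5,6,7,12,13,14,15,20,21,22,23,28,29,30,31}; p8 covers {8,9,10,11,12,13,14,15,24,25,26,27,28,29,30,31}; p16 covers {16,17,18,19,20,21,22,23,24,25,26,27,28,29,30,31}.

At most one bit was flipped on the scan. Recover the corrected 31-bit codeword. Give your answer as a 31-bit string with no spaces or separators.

s1 (pos 1,3,5,7,9,11,13,15,17,19,21,23,25,27,29,31): 0⊕1⊕1⊕1⊕1⊕1⊕1⊕1⊕0⊕1⊕1⊕1⊕0⊕0⊕1⊕1 = 0
s2 (pos 2,3,6,7,10,11,14,15,18,19,22,23,26,27,30,31): 1⊕1⊕1⊕1⊕1⊕1⊕1⊕1⊕0⊕1⊕1⊕1⊕1⊕0⊕1⊕1 = 0
s4 (pos 4,5,6,7,12,13,14,15,20,21,22,23,28,29,30,31): 0⊕1⊕1⊕1⊕0⊕1⊕1⊕1⊕0⊕1⊕1⊕1⊕0⊕1⊕1⊕1 = 0
s8 (pos 8,9,10,11,12,13,14,15,24,25,26,27,28,29,30,31): 1⊕1⊕1⊕1⊕0⊕1⊕1⊕1⊕1⊕0⊕1⊕0⊕0⊕1⊕1⊕1 = 0
s16 (pos 16,17,18,19,20,21,22,23,24,25,26,27,28,29,30,31): 0⊕0⊕0⊕1⊕0⊕1⊕1⊕1⊕1⊕0⊕1⊕0⊕0⊕1⊕1⊕1 = 1
Syndrome s16…s1 = 10000 → error at position 16.
Flip position 16: 0110111111101110001011110100111 → 0110111111101111001011110100111

0110111111101111001011110100111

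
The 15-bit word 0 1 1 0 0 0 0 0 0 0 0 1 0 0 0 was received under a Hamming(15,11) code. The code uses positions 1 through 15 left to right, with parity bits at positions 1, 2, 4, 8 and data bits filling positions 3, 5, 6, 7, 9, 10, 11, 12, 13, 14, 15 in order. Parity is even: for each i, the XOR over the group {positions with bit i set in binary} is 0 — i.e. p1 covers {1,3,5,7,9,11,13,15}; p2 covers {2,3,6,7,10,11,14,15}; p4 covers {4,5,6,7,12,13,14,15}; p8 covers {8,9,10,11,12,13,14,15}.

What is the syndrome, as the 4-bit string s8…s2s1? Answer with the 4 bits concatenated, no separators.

s1 (pos 1,3,5,7,9,11,13,15): 0⊕1⊕0⊕0⊕0⊕0⊕0⊕0 = 1
s2 (pos 2,3,6,7,10,11,14,15): 1⊕1⊕0⊕0⊕0⊕0⊕0⊕0 = 0
s4 (pos 4,5,6,7,12,13,14,15): 0⊕0⊕0⊕0⊕1⊕0⊕0⊕0 = 1
s8 (pos 8,9,10,11,12,13,14,15): 0⊕0⊕0⊕0⊕1⊕0⊕0⊕0 = 1
Syndrome s8…s1 = 1101 → error at position 13.

1101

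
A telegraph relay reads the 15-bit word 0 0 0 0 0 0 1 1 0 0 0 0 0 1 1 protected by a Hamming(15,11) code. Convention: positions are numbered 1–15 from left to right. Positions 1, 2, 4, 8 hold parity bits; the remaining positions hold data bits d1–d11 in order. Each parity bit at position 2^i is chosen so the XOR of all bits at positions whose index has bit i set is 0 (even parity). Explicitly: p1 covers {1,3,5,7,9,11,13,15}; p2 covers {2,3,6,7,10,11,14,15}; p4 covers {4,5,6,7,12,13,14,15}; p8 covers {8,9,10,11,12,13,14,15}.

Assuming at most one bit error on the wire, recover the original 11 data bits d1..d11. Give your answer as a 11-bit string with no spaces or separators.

00010000001

s1 (pos 1,3,5,7,9,11,13,15): 0⊕0⊕0⊕1⊕0⊕0⊕0⊕1 = 0
s2 (pos 2,3,6,7,10,11,14,15): 0⊕0⊕0⊕1⊕0⊕0⊕1⊕1 = 1
s4 (pos 4,5,6,7,12,13,14,15): 0⊕0⊕0⊕1⊕0⊕0⊕1⊕1 = 1
s8 (pos 8,9,10,11,12,13,14,15): 1⊕0⊕0⊕0⊕0⊕0⊕1⊕1 = 1
Syndrome s8…s1 = 1110 → error at position 14.
Flip position 14: 000000110000011 → 000000110000001
Read data bits from positions 3,5,6,7,9,10,11,12,13,14,15: 00010000001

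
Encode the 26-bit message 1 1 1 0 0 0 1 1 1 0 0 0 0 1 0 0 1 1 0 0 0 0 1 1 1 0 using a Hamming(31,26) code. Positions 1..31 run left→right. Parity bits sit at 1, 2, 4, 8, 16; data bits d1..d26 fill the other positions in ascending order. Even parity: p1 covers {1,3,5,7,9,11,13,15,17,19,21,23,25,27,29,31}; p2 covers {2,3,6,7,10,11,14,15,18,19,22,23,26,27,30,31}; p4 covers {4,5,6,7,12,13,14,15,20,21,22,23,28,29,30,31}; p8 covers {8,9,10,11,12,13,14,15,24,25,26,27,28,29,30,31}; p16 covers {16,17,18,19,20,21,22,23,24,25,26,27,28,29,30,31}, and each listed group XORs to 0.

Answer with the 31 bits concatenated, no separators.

Place data at non-parity positions: p1 p2 1 p4 1 1 0 p8 0 0 1 1 1 0 0 p16 0 0 1 0 0 1 1 0 0 0 0 1 1 1 0
p1 (pos 1,3,5,7,9,11,13,15,17,19,21,23,25,27,29,31): XOR of data positions = 1⊕1⊕0⊕0⊕1⊕1⊕0⊕0⊕1⊕0⊕1⊕0⊕0⊕1⊕0 = 1
p2 (pos 2,3,6,7,10,11,14,15,18,19,22,23,26,27,30,31): XOR of data positions = 1⊕1⊕0⊕0⊕1⊕0⊕0⊕0⊕1⊕1⊕1⊕0⊕0⊕1⊕0 = 1
p4 (pos 4,5,6,7,12,13,14,15,20,21,22,23,28,29,30,31): XOR of data positions = 1⊕1⊕0⊕1⊕1⊕0⊕0⊕0⊕0⊕1⊕1⊕1⊕1⊕1⊕0 = 1
p8 (pos 8,9,10,11,12,13,14,15,24,25,26,27,28,29,30,31): XOR of data positions = 0⊕0⊕1⊕1⊕1⊕0⊕0⊕0⊕0⊕0⊕0⊕1⊕1⊕1⊕0 = 0
p16 (pos 16,17,18,19,20,21,22,23,24,25,26,27,28,29,30,31): XOR of data positions = 0⊕0⊕1⊕0⊕0⊕1⊕1⊕0⊕0⊕0⊕0⊕1⊕1⊕1⊕0 = 0
Codeword: 1111110000111000001001100001110

1111110000111000001001100001110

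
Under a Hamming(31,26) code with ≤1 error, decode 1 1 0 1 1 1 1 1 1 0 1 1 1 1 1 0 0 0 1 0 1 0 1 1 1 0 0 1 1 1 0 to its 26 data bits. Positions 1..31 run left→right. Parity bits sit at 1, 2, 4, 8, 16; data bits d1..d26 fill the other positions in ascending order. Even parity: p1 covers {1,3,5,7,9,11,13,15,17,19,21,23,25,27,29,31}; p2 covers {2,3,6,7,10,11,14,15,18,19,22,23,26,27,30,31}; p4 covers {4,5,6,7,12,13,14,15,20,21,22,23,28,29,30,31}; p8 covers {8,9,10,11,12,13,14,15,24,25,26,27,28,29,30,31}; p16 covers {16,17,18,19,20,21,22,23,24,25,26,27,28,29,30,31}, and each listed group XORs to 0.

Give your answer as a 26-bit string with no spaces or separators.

01011011111001010111001110

s1 (pos 1,3,5,7,9,11,13,15,17,19,21,23,25,27,29,31): 1⊕0⊕1⊕1⊕1⊕1⊕1⊕1⊕0⊕1⊕1⊕1⊕1⊕0⊕1⊕0 = 0
s2 (pos 2,3,6,7,10,11,14,15,18,19,22,23,26,27,30,31): 1⊕0⊕1⊕1⊕0⊕1⊕1⊕1⊕0⊕1⊕0⊕1⊕0⊕0⊕1⊕0 = 1
s4 (pos 4,5,6,7,12,13,14,15,20,21,22,23,28,29,30,31): 1⊕1⊕1⊕1⊕1⊕1⊕1⊕1⊕0⊕1⊕0⊕1⊕1⊕1⊕1⊕0 = 1
s8 (pos 8,9,10,11,12,13,14,15,24,25,26,27,28,29,30,31): 1⊕1⊕0⊕1⊕1⊕1⊕1⊕1⊕1⊕1⊕0⊕0⊕1⊕1⊕1⊕0 = 0
s16 (pos 16,17,18,19,20,21,22,23,24,25,26,27,28,29,30,31): 0⊕0⊕0⊕1⊕0⊕1⊕0⊕1⊕1⊕1⊕0⊕0⊕1⊕1⊕1⊕0 = 0
Syndrome s16…s1 = 00110 → error at position 6.
Flip position 6: 1101111110111110001010111001110 → 1101101110111110001010111001110
Read data bits from positions 3,5,6,7,9,10,11,12,13,14,15,17,18,19,20,21,22,23,24,25,26,27,28,29,30,31: 01011011111001010111001110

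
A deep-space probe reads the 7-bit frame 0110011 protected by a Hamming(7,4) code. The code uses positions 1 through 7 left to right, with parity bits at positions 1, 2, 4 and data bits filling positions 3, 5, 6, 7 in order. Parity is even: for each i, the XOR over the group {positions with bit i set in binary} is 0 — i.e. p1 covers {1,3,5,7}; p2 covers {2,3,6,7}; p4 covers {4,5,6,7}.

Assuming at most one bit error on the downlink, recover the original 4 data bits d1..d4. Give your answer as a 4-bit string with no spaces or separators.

s1 (pos 1,3,5,7): 0⊕1⊕0⊕1 = 0
s2 (pos 2,3,6,7): 1⊕1⊕1⊕1 = 0
s4 (pos 4,5,6,7): 0⊕0⊕1⊕1 = 0
Syndrome s4…s1 = 000 → no error.
Read data bits from positions 3,5,6,7: 1011

1011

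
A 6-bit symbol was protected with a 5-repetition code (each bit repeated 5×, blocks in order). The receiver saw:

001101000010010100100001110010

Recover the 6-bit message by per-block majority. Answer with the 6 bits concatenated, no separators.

000000

Block 1 (00110): 2 ones → 0
Block 2 (10000): 1 one → 0
Block 3 (10010): 2 ones → 0
Block 4 (10010): 2 ones → 0
Block 5 (00011): 2 ones → 0
Block 6 (10010): 2 ones → 0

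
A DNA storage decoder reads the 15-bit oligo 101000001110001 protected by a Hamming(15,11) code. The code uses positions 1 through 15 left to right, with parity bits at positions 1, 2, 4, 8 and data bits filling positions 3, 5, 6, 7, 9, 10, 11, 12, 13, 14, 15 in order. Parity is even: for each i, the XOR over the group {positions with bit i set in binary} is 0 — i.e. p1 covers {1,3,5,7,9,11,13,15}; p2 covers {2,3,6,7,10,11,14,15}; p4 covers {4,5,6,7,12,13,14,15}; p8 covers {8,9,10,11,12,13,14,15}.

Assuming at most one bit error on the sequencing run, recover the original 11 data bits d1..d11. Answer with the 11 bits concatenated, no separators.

s1 (pos 1,3,5,7,9,11,13,15): 1⊕1⊕0⊕0⊕1⊕1⊕0⊕1 = 1
s2 (pos 2,3,6,7,10,11,14,15): 0⊕1⊕0⊕0⊕1⊕1⊕0⊕1 = 0
s4 (pos 4,5,6,7,12,13,14,15): 0⊕0⊕0⊕0⊕0⊕0⊕0⊕1 = 1
s8 (pos 8,9,10,11,12,13,14,15): 0⊕1⊕1⊕1⊕0⊕0⊕0⊕1 = 0
Syndrome s8…s1 = 0101 → error at position 5.
Flip position 5: 101000001110001 → 101010001110001
Read data bits from positions 3,5,6,7,9,10,11,12,13,14,15: 11001110001

11001110001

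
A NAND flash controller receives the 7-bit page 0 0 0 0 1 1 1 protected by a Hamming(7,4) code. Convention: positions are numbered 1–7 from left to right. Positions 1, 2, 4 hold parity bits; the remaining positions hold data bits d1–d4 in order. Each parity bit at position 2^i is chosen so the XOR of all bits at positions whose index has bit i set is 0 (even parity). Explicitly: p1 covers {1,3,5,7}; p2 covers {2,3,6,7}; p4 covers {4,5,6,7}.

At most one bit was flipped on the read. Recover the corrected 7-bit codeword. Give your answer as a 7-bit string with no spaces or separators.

s1 (pos 1,3,5,7): 0⊕0⊕1⊕1 = 0
s2 (pos 2,3,6,7): 0⊕0⊕1⊕1 = 0
s4 (pos 4,5,6,7): 0⊕1⊕1⊕1 = 1
Syndrome s4…s1 = 100 → error at position 4.
Flip position 4: 0000111 → 0001111

0001111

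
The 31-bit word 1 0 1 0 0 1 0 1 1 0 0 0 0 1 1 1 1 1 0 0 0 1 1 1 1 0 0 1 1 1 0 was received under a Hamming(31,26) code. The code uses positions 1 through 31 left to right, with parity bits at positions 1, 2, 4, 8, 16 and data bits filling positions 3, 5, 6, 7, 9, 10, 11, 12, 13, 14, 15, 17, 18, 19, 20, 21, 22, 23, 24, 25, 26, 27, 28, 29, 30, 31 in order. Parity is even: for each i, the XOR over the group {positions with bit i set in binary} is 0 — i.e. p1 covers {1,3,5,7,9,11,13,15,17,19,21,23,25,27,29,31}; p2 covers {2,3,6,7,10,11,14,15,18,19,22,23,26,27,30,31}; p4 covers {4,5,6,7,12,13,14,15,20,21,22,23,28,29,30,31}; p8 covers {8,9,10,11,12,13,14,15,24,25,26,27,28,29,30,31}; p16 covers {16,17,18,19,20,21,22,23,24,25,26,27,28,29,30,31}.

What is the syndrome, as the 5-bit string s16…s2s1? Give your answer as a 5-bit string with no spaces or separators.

01000

s1 (pos 1,3,5,7,9,11,13,15,17,19,21,23,25,27,29,31): 1⊕1⊕0⊕0⊕1⊕0⊕0⊕1⊕1⊕0⊕0⊕1⊕1⊕0⊕1⊕0 = 0
s2 (pos 2,3,6,7,10,11,14,15,18,19,22,23,26,27,30,31): 0⊕1⊕1⊕0⊕0⊕0⊕1⊕1⊕1⊕0⊕1⊕1⊕0⊕0⊕1⊕0 = 0
s4 (pos 4,5,6,7,12,13,14,15,20,21,22,23,28,29,30,31): 0⊕0⊕1⊕0⊕0⊕0⊕1⊕1⊕0⊕0⊕1⊕1⊕1⊕1⊕1⊕0 = 0
s8 (pos 8,9,10,11,12,13,14,15,24,25,26,27,28,29,30,31): 1⊕1⊕0⊕0⊕0⊕0⊕1⊕1⊕1⊕1⊕0⊕0⊕1⊕1⊕1⊕0 = 1
s16 (pos 16,17,18,19,20,21,22,23,24,25,26,27,28,29,30,31): 1⊕1⊕1⊕0⊕0⊕0⊕1⊕1⊕1⊕1⊕0⊕0⊕1⊕1⊕1⊕0 = 0
Syndrome s16…s1 = 01000 → error at position 8.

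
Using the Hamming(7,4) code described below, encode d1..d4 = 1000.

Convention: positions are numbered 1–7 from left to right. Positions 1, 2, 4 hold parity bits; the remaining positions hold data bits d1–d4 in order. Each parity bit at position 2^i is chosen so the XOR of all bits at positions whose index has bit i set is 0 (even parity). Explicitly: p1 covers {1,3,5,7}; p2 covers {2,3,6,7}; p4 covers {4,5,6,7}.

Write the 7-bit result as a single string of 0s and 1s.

1110000

Place data at non-parity positions: p1 p2 1 p4 0 0 0
p1 (pos 1,3,5,7): XOR of data positions = 1⊕0⊕0 = 1
p2 (pos 2,3,6,7): XOR of data positions = 1⊕0⊕0 = 1
p4 (pos 4,5,6,7): XOR of data positions = 0⊕0⊕0 = 0
Codeword: 1110000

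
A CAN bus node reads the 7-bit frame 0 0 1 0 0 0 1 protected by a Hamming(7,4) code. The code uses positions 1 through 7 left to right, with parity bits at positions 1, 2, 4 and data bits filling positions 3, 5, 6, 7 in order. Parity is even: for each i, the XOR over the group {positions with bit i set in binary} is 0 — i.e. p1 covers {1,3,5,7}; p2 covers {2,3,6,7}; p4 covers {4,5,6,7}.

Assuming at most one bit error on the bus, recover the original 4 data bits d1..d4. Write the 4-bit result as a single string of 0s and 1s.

1001

s1 (pos 1,3,5,7): 0⊕1⊕0⊕1 = 0
s2 (pos 2,3,6,7): 0⊕1⊕0⊕1 = 0
s4 (pos 4,5,6,7): 0⊕0⊕0⊕1 = 1
Syndrome s4…s1 = 100 → error at position 4.
Flip position 4: 0010001 → 0011001
Read data bits from positions 3,5,6,7: 1001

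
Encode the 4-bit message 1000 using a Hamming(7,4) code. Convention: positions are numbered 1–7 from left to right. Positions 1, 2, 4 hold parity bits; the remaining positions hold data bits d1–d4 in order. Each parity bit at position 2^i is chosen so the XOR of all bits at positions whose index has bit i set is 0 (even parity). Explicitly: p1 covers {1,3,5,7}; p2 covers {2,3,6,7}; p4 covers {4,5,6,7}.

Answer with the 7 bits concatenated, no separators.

Place data at non-parity positions: p1 p2 1 p4 0 0 0
p1 (pos 1,3,5,7): XOR of data positions = 1⊕0⊕0 = 1
p2 (pos 2,3,6,7): XOR of data positions = 1⊕0⊕0 = 1
p4 (pos 4,5,6,7): XOR of data positions = 0⊕0⊕0 = 0
Codeword: 1110000

1110000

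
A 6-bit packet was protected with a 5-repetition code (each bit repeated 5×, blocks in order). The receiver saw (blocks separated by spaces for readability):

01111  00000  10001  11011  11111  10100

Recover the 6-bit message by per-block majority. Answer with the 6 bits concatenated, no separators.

100110

Block 1 (01111): 4 ones → 1
Block 2 (00000): 0 ones → 0
Block 3 (10001): 2 ones → 0
Block 4 (11011): 4 ones → 1
Block 5 (11111): 5 ones → 1
Block 6 (10100): 2 ones → 0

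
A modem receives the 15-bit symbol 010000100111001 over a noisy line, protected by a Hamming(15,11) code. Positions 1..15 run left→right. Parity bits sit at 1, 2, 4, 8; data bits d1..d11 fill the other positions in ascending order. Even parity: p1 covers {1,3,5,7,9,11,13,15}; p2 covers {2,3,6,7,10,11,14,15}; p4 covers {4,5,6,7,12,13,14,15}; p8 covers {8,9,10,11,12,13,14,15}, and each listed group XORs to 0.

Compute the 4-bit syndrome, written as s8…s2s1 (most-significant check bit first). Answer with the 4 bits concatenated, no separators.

s1 (pos 1,3,5,7,9,11,13,15): 0⊕0⊕0⊕1⊕0⊕1⊕0⊕1 = 1
s2 (pos 2,3,6,7,10,11,14,15): 1⊕0⊕0⊕1⊕1⊕1⊕0⊕1 = 1
s4 (pos 4,5,6,7,12,13,14,15): 0⊕0⊕0⊕1⊕1⊕0⊕0⊕1 = 1
s8 (pos 8,9,10,11,12,13,14,15): 0⊕0⊕1⊕1⊕1⊕0⊕0⊕1 = 0
Syndrome s8…s1 = 0111 → error at position 7.

0111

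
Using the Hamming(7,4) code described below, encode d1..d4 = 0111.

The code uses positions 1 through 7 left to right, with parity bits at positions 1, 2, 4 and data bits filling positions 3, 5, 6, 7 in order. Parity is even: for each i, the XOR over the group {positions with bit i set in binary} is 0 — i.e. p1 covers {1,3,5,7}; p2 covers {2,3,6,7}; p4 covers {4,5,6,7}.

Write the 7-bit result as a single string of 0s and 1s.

0001111

Place data at non-parity positions: p1 p2 0 p4 1 1 1
p1 (pos 1,3,5,7): XOR of data positions = 0⊕1⊕1 = 0
p2 (pos 2,3,6,7): XOR of data positions = 0⊕1⊕1 = 0
p4 (pos 4,5,6,7): XOR of data positions = 1⊕1⊕1 = 1
Codeword: 0001111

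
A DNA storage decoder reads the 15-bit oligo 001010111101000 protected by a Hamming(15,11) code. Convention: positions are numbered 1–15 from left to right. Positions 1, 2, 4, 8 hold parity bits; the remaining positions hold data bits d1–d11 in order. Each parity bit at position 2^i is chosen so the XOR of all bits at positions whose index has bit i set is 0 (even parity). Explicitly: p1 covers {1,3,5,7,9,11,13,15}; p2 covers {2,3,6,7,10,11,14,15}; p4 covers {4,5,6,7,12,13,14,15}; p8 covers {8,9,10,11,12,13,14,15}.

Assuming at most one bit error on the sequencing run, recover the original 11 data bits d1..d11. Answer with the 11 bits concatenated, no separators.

s1 (pos 1,3,5,7,9,11,13,15): 0⊕1⊕1⊕1⊕1⊕0⊕0⊕0 = 0
s2 (pos 2,3,6,7,10,11,14,15): 0⊕1⊕0⊕1⊕1⊕0⊕0⊕0 = 1
s4 (pos 4,5,6,7,12,13,14,15): 0⊕1⊕0⊕1⊕1⊕0⊕0⊕0 = 1
s8 (pos 8,9,10,11,12,13,14,15): 1⊕1⊕1⊕0⊕1⊕0⊕0⊕0 = 0
Syndrome s8…s1 = 0110 → error at position 6.
Flip position 6: 001010111101000 → 001011111101000
Read data bits from positions 3,5,6,7,9,10,11,12,13,14,15: 11111101000

11111101000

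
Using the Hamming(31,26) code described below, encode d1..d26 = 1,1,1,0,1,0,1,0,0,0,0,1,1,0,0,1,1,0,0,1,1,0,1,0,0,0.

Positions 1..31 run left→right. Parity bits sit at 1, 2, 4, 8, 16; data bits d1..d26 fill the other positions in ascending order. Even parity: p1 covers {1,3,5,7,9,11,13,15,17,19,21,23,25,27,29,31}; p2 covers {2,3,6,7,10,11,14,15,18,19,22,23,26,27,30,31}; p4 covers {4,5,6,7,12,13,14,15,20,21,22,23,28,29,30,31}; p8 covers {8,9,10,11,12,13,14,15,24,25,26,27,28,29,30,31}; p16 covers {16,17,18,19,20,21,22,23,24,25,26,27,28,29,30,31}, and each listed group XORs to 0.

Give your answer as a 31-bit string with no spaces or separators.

Place data at non-parity positions: p1 p2 1 p4 1 1 0 p8 1 0 1 0 0 0 0 p16 1 1 0 0 1 1 0 0 1 1 0 1 0 0 0
p1 (pos 1,3,5,7,9,11,13,15,17,19,21,23,25,27,29,31): XOR of data positions = 1⊕1⊕0⊕1⊕1⊕0⊕0⊕1⊕0⊕1⊕0⊕1⊕0⊕0⊕0 = 1
p2 (pos 2,3,6,7,10,11,14,15,18,19,22,23,26,27,30,31): XOR of data positions = 1⊕1⊕0⊕0⊕1⊕0⊕0⊕1⊕0⊕1⊕0⊕1⊕0⊕0⊕0 = 0
p4 (pos 4,5,6,7,12,13,14,15,20,21,22,23,28,29,30,31): XOR of data positions = 1⊕1⊕0⊕0⊕0⊕0⊕0⊕0⊕1⊕1⊕0⊕1⊕0⊕0⊕0 = 1
p8 (pos 8,9,10,11,12,13,14,15,24,25,26,27,28,29,30,31): XOR of data positions = 1⊕0⊕1⊕0⊕0⊕0⊕0⊕0⊕1⊕1⊕0⊕1⊕0⊕0⊕0 = 1
p16 (pos 16,17,18,19,20,21,22,23,24,25,26,27,28,29,30,31): XOR of data positions = 1⊕1⊕0⊕0⊕1⊕1⊕0⊕0⊕1⊕1⊕0⊕1⊕0⊕0⊕0 = 1
Codeword: 1011110110100001110011001101000

1011110110100001110011001101000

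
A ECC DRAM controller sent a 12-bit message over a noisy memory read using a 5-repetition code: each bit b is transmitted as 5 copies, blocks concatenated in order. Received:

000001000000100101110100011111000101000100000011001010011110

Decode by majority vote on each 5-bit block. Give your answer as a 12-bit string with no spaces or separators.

Block 1 (00000): 0 ones → 0
Block 2 (10000): 1 one → 0
Block 3 (00100): 1 one → 0
Block 4 (10111): 4 ones → 1
Block 5 (01000): 1 one → 0
Block 6 (11111): 5 ones → 1
Block 7 (00010): 1 one → 0
Block 8 (10001): 2 ones → 0
Block 9 (00000): 0 ones → 0
Block 10 (01100): 2 ones → 0
Block 11 (10100): 2 ones → 0
Block 12 (11110): 4 ones → 1

000101000001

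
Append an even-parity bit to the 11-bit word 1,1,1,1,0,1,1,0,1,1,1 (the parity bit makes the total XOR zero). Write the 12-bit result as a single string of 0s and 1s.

XOR of the 11 data bits: 1⊕1⊕1⊕1⊕0⊕1⊕1⊕0⊕1⊕1⊕1 = 1
Parity bit = 1 (so all 12 bits XOR to 0).

111101101111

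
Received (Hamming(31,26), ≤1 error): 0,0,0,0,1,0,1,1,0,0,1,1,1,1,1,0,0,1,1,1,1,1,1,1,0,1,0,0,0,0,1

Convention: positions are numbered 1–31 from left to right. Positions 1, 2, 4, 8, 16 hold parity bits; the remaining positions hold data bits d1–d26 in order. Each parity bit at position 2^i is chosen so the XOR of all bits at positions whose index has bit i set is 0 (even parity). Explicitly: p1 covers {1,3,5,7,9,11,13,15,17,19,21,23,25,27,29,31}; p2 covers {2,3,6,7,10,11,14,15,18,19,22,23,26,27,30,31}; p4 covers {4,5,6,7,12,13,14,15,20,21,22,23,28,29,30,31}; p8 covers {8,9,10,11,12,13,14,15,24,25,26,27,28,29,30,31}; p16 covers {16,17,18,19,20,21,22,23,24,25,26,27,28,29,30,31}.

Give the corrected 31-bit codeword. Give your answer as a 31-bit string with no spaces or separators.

0000101100111110011111110100101

s1 (pos 1,3,5,7,9,11,13,15,17,19,21,23,25,27,29,31): 0⊕0⊕1⊕1⊕0⊕1⊕1⊕1⊕0⊕1⊕1⊕1⊕0⊕0⊕0⊕1 = 1
s2 (pos 2,3,6,7,10,11,14,15,18,19,22,23,26,27,30,31): 0⊕0⊕0⊕1⊕0⊕1⊕1⊕1⊕1⊕1⊕1⊕1⊕1⊕0⊕0⊕1 = 0
s4 (pos 4,5,6,7,12,13,14,15,20,21,22,23,28,29,30,31): 0⊕1⊕0⊕1⊕1⊕1⊕1⊕1⊕1⊕1⊕1⊕1⊕0⊕0⊕0⊕1 = 1
s8 (pos 8,9,10,11,12,13,14,15,24,25,26,27,28,29,30,31): 1⊕0⊕0⊕1⊕1⊕1⊕1⊕1⊕1⊕0⊕1⊕0⊕0⊕0⊕0⊕1 = 1
s16 (pos 16,17,18,19,20,21,22,23,24,25,26,27,28,29,30,31): 0⊕0⊕1⊕1⊕1⊕1⊕1⊕1⊕1⊕0⊕1⊕0⊕0⊕0⊕0⊕1 = 1
Syndrome s16…s1 = 11101 → error at position 29.
Flip position 29: 0000101100111110011111110100001 → 0000101100111110011111110100101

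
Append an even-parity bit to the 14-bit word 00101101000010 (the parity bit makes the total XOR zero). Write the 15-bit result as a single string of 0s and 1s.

001011010000101

XOR of the 14 data bits: 0⊕0⊕1⊕0⊕1⊕1⊕0⊕1⊕0⊕0⊕0⊕0⊕1⊕0 = 1
Parity bit = 1 (so all 15 bits XOR to 0).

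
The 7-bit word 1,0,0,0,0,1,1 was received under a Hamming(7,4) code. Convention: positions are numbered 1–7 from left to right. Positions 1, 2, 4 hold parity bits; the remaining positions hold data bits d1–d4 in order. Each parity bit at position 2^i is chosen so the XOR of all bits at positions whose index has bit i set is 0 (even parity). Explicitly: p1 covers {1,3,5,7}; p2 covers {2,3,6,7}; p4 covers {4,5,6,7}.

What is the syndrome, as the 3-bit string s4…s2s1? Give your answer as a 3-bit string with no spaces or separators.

000

s1 (pos 1,3,5,7): 1⊕0⊕0⊕1 = 0
s2 (pos 2,3,6,7): 0⊕0⊕1⊕1 = 0
s4 (pos 4,5,6,7): 0⊕0⊕1⊕1 = 0
Syndrome s4…s1 = 000 → no error.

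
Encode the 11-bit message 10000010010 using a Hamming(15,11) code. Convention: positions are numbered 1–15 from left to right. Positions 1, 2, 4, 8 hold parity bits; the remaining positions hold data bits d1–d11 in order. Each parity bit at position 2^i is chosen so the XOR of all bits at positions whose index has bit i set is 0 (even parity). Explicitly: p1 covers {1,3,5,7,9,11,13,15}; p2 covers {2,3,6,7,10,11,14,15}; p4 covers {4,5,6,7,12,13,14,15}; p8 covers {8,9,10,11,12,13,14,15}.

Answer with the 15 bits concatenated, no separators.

011100000010010

Place data at non-parity positions: p1 p2 1 p4 0 0 0 p8 0 0 1 0 0 1 0
p1 (pos 1,3,5,7,9,11,13,15): XOR of data positions = 1⊕0⊕0⊕0⊕1⊕0⊕0 = 0
p2 (pos 2,3,6,7,10,11,14,15): XOR of data positions = 1⊕0⊕0⊕0⊕1⊕1⊕0 = 1
p4 (pos 4,5,6,7,12,13,14,15): XOR of data positions = 0⊕0⊕0⊕0⊕0⊕1⊕0 = 1
p8 (pos 8,9,10,11,12,13,14,15): XOR of data positions = 0⊕0⊕1⊕0⊕0⊕1⊕0 = 0
Codeword: 011100000010010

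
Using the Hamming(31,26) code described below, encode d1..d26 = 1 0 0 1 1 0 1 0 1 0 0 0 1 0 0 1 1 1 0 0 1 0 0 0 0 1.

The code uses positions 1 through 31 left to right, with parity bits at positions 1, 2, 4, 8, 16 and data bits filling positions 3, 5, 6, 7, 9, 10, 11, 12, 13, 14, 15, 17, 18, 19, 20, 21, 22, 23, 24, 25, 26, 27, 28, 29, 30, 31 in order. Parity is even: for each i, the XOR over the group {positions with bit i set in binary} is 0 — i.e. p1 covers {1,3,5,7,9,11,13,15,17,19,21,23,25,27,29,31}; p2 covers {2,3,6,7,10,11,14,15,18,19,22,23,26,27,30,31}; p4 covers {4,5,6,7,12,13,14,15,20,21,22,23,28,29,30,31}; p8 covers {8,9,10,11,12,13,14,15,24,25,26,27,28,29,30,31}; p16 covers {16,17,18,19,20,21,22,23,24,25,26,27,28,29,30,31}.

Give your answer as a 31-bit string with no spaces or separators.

0010001110101000010011100100001

Place data at non-parity positions: p1 p2 1 p4 0 0 1 p8 1 0 1 0 1 0 0 p16 0 1 0 0 1 1 1 0 0 1 0 0 0 0 1
p1 (pos 1,3,5,7,9,11,13,15,17,19,21,23,25,27,29,31): XOR of data positions = 1⊕0⊕1⊕1⊕1⊕1⊕0⊕0⊕0⊕1⊕1⊕0⊕0⊕0⊕1 = 0
p2 (pos 2,3,6,7,10,11,14,15,18,19,22,23,26,27,30,31): XOR of data positions = 1⊕0⊕1⊕0⊕1⊕0⊕0⊕1⊕0⊕1⊕1⊕1⊕0⊕0⊕1 = 0
p4 (pos 4,5,6,7,12,13,14,15,20,21,22,23,28,29,30,31): XOR of data positions = 0⊕0⊕1⊕0⊕1⊕0⊕0⊕0⊕1⊕1⊕1⊕0⊕0⊕0⊕1 = 0
p8 (pos 8,9,10,11,12,13,14,15,24,25,26,27,28,29,30,31): XOR of data positions = 1⊕0⊕1⊕0⊕1⊕0⊕0⊕0⊕0⊕1⊕0⊕0⊕0⊕0⊕1 = 1
p16 (pos 16,17,18,19,20,21,22,23,24,25,26,27,28,29,30,31): XOR of data positions = 0⊕1⊕0⊕0⊕1⊕1⊕1⊕0⊕0⊕1⊕0⊕0⊕0⊕0⊕1 = 0
Codeword: 0010001110101000010011100100001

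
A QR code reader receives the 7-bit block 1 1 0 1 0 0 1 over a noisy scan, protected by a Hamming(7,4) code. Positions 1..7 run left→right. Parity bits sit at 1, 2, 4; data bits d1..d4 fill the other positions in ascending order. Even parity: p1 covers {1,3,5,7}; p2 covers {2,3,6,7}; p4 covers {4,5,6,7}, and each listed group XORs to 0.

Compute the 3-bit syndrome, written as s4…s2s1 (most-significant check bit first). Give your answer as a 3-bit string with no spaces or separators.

000

s1 (pos 1,3,5,7): 1⊕0⊕0⊕1 = 0
s2 (pos 2,3,6,7): 1⊕0⊕0⊕1 = 0
s4 (pos 4,5,6,7): 1⊕0⊕0⊕1 = 0
Syndrome s4…s1 = 000 → no error.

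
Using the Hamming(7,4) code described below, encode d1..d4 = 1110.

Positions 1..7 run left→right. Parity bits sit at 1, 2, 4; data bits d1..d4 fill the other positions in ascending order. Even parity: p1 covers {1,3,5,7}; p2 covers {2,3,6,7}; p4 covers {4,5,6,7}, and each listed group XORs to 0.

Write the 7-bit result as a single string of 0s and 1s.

Place data at non-parity positions: p1 p2 1 p4 1 1 0
p1 (pos 1,3,5,7): XOR of data positions = 1⊕1⊕0 = 0
p2 (pos 2,3,6,7): XOR of data positions = 1⊕1⊕0 = 0
p4 (pos 4,5,6,7): XOR of data positions = 1⊕1⊕0 = 0
Codeword: 0010110

0010110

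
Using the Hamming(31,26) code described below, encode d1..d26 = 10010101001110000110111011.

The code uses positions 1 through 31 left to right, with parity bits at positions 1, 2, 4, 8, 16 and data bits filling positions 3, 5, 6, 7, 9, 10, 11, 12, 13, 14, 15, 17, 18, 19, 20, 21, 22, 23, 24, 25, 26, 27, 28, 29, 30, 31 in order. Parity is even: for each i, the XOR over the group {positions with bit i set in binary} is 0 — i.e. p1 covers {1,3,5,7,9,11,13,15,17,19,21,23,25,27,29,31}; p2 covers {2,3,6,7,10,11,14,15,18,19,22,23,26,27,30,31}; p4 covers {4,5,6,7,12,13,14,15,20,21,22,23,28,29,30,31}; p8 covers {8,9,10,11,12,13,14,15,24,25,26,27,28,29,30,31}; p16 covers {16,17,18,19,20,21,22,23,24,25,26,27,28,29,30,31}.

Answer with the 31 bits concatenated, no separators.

1011001101010011110000110111011

Place data at non-parity positions: p1 p2 1 p4 0 0 1 p8 0 1 0 1 0 0 1 p16 1 1 0 0 0 0 1 1 0 1 1 1 0 1 1
p1 (pos 1,3,5,7,9,11,13,15,17,19,21,23,25,27,29,31): XOR of data positions = 1⊕0⊕1⊕0⊕0⊕0⊕1⊕1⊕0⊕0⊕1⊕0⊕1⊕0⊕1 = 1
p2 (pos 2,3,6,7,10,11,14,15,18,19,22,23,26,27,30,31): XOR of data positions = 1⊕0⊕1⊕1⊕0⊕0⊕1⊕1⊕0⊕0⊕1⊕1⊕1⊕1⊕1 = 0
p4 (pos 4,5,6,7,12,13,14,15,20,21,22,23,28,29,30,31): XOR of data positions = 0⊕0⊕1⊕1⊕0⊕0⊕1⊕0⊕0⊕0⊕1⊕1⊕0⊕1⊕1 = 1
p8 (pos 8,9,10,11,12,13,14,15,24,25,26,27,28,29,30,31): XOR of data positions = 0⊕1⊕0⊕1⊕0⊕0⊕1⊕1⊕0⊕1⊕1⊕1⊕0⊕1⊕1 = 1
p16 (pos 16,17,18,19,20,21,22,23,24,25,26,27,28,29,30,31): XOR of data positions = 1⊕1⊕0⊕0⊕0⊕0⊕1⊕1⊕0⊕1⊕1⊕1⊕0⊕1⊕1 = 1
Codeword: 1011001101010011110000110111011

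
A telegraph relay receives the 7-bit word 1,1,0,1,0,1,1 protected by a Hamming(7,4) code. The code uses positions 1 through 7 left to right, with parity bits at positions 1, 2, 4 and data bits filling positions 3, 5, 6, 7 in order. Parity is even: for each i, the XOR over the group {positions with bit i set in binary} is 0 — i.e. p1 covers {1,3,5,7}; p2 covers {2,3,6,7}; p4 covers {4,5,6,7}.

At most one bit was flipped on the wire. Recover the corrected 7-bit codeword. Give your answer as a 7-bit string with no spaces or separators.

s1 (pos 1,3,5,7): 1⊕0⊕0⊕1 = 0
s2 (pos 2,3,6,7): 1⊕0⊕1⊕1 = 1
s4 (pos 4,5,6,7): 1⊕0⊕1⊕1 = 1
Syndrome s4…s1 = 110 → error at position 6.
Flip position 6: 1101011 → 1101001

1101001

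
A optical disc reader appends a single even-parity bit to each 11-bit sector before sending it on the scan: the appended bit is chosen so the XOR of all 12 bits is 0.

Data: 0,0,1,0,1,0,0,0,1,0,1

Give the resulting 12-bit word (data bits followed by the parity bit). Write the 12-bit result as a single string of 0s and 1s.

XOR of the 11 data bits: 0⊕0⊕1⊕0⊕1⊕0⊕0⊕0⊕1⊕0⊕1 = 0
Parity bit = 0 (so all 12 bits XOR to 0).

001010001010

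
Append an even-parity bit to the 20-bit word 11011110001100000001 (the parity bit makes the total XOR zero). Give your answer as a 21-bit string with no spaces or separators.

110111100011000000011

XOR of the 20 data bits: 1⊕1⊕0⊕1⊕1⊕1⊕1⊕0⊕0⊕0⊕1⊕1⊕0⊕0⊕0⊕0⊕0⊕0⊕0⊕1 = 1
Parity bit = 1 (so all 21 bits XOR to 0).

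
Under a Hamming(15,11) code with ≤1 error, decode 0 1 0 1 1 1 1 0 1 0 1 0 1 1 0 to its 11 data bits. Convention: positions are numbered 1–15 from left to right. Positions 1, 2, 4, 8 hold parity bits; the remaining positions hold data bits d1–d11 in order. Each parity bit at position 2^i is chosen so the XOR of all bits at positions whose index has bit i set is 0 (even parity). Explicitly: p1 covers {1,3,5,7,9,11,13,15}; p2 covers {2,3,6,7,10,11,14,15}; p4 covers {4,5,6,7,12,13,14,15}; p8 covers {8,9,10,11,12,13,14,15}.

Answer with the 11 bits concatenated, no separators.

s1 (pos 1,3,5,7,9,11,13,15): 0⊕0⊕1⊕1⊕1⊕1⊕1⊕0 = 1
s2 (pos 2,3,6,7,10,11,14,15): 1⊕0⊕1⊕1⊕0⊕1⊕1⊕0 = 1
s4 (pos 4,5,6,7,12,13,14,15): 1⊕1⊕1⊕1⊕0⊕1⊕1⊕0 = 0
s8 (pos 8,9,10,11,12,13,14,15): 0⊕1⊕0⊕1⊕0⊕1⊕1⊕0 = 0
Syndrome s8…s1 = 0011 → error at position 3.
Flip position 3: 010111101010110 → 011111101010110
Read data bits from positions 3,5,6,7,9,10,11,12,13,14,15: 11111010110

11111010110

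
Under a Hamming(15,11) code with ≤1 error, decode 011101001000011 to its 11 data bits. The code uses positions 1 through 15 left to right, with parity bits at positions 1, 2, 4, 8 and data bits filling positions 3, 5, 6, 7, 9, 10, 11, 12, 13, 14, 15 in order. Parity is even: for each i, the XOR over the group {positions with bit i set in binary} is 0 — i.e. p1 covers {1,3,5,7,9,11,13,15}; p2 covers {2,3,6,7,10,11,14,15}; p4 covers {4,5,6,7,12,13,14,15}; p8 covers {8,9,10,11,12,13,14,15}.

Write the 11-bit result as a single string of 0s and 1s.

10101010011

s1 (pos 1,3,5,7,9,11,13,15): 0⊕1⊕0⊕0⊕1⊕0⊕0⊕1 = 1
s2 (pos 2,3,6,7,10,11,14,15): 1⊕1⊕1⊕0⊕0⊕0⊕1⊕1 = 1
s4 (pos 4,5,6,7,12,13,14,15): 1⊕0⊕1⊕0⊕0⊕0⊕1⊕1 = 0
s8 (pos 8,9,10,11,12,13,14,15): 0⊕1⊕0⊕0⊕0⊕0⊕1⊕1 = 1
Syndrome s8…s1 = 1011 → error at position 11.
Flip position 11: 011101001000011 → 011101001010011
Read data bits from positions 3,5,6,7,9,10,11,12,13,14,15: 10101010011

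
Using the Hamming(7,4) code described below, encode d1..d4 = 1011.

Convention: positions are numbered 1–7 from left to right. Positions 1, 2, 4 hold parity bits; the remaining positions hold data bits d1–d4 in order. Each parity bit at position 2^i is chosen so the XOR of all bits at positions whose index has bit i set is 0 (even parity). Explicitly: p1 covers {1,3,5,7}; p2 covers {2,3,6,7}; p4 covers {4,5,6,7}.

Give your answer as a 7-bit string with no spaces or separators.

0110011

Place data at non-parity positions: p1 p2 1 p4 0 1 1
p1 (pos 1,3,5,7): XOR of data positions = 1⊕0⊕1 = 0
p2 (pos 2,3,6,7): XOR of data positions = 1⊕1⊕1 = 1
p4 (pos 4,5,6,7): XOR of data positions = 0⊕1⊕1 = 0
Codeword: 0110011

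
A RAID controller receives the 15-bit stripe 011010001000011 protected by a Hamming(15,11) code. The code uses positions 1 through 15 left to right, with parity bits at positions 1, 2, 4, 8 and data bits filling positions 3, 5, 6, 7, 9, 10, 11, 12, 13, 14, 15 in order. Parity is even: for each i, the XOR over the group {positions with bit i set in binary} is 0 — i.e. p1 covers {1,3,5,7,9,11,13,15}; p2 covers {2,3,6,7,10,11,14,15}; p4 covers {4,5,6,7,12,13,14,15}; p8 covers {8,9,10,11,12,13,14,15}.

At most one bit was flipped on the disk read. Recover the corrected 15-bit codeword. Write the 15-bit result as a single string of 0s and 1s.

011010001001011

s1 (pos 1,3,5,7,9,11,13,15): 0⊕1⊕1⊕0⊕1⊕0⊕0⊕1 = 0
s2 (pos 2,3,6,7,10,11,14,15): 1⊕1⊕0⊕0⊕0⊕0⊕1⊕1 = 0
s4 (pos 4,5,6,7,12,13,14,15): 0⊕1⊕0⊕0⊕0⊕0⊕1⊕1 = 1
s8 (pos 8,9,10,11,12,13,14,15): 0⊕1⊕0⊕0⊕0⊕0⊕1⊕1 = 1
Syndrome s8…s1 = 1100 → error at position 12.
Flip position 12: 011010001000011 → 011010001001011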